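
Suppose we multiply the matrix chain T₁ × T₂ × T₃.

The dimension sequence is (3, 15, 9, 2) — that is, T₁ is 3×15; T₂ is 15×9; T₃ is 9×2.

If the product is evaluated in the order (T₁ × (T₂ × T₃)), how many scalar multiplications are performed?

(T₂ × T₃): 15×9 by 9×2 → 15×2, cost 15·9·2 = 270
(T₁ × (T₂ × T₃)): 3×15 by 15×2 → 3×2, cost 3·15·2 = 90; cumulative 360
Total: 360 scalar multiplications.

360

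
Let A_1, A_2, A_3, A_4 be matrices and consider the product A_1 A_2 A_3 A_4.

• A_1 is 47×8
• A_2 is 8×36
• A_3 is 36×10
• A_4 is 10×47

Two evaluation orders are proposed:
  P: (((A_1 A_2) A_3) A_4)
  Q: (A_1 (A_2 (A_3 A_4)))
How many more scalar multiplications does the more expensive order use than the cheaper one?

4418

Order P = (((A_1 A_2) A_3) A_4): (A_1 A_2): 47×8 by 8×36 → 47×36, cost 47·8·36 = 13536; ((A_1 A_2) A_3): 47×36 by 36×10 → 47×10, cost 47·36·10 = 16920; cumulative 30456; (((A_1 A_2) A_3) A_4): 47×10 by 10×47 → 47×47, cost 47·10·47 = 22090; cumulative 52546. Total 52546.
Order Q = (A_1 (A_2 (A_3 A_4))): (A_3 A_4): 36×10 by 10×47 → 36×47, cost 36·10·47 = 16920; (A_2 (A_3 A_4)): 8×36 by 36×47 → 8×47, cost 8·36·47 = 13536; cumulative 30456; (A_1 (A_2 (A_3 A_4))): 47×8 by 8×47 → 47×47, cost 47·8·47 = 17672; cumulative 48128. Total 48128.
Difference: |52546 − 48128| = 4418.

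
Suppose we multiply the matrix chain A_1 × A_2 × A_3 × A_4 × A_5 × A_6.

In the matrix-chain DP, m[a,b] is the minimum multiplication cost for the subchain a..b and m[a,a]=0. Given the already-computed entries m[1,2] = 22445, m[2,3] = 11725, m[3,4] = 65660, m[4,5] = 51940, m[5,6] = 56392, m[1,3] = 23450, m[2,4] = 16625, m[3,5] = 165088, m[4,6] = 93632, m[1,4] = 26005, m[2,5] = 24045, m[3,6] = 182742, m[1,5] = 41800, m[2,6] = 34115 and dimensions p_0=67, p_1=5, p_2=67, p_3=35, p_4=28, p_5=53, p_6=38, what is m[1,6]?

46845

m[1,6] = min over k∈[1,5] of m[1,k]+m[k+1,6]+p_{0}·p_k·p_{6}.
k=1: 0 + 34115 + 67·5·38 = 46845; k=2: 22445 + 182742 + 67·67·38 = 375769; k=3: 23450 + 93632 + 67·35·38 = 206192; k=4: 26005 + 56392 + 67·28·38 = 153685; k=5: 41800 + 0 + 67·53·38 = 176738.
Minimum: 46845 at k=1.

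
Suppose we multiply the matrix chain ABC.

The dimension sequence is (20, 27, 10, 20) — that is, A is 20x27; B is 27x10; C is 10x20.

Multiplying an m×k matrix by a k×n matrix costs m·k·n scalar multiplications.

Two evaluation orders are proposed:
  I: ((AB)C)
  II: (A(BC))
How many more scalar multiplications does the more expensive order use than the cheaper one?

Order I = ((AB)C): (AB): 20×27 by 27×10 → 20×10, cost 20·27·10 = 5400; ((AB)C): 20×10 by 10×20 → 20×20, cost 20·10·20 = 4000; cumulative 9400. Total 9400.
Order II = (A(BC)): (BC): 27×10 by 10×20 → 27×20, cost 27·10·20 = 5400; (A(BC)): 20×27 by 27×20 → 20×20, cost 20·27·20 = 10800; cumulative 16200. Total 16200.
Difference: |9400 − 16200| = 6800.

6800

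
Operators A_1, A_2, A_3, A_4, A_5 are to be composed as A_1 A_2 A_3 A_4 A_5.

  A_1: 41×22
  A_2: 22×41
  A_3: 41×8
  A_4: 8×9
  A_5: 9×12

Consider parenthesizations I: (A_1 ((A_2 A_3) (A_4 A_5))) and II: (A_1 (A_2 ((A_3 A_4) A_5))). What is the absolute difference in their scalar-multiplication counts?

8012

Order I = (A_1 ((A_2 A_3) (A_4 A_5))): (A_2 A_3): 22×41 by 41×8 → 22×8, cost 22·41·8 = 7216; (A_4 A_5): 8×9 by 9×12 → 8×12, cost 8·9·12 = 864; ((A_2 A_3) (A_4 A_5)): 22×8 by 8×12 → 22×12, cost 22·8·12 = 2112; cumulative 10192; (A_1 ((A_2 A_3) (A_4 A_5))): 41×22 by 22×12 → 41×12, cost 41·22·12 = 10824; cumulative 21016. Total 21016.
Order II = (A_1 (A_2 ((A_3 A_4) A_5))): (A_3 A_4): 41×8 by 8×9 → 41×9, cost 41·8·9 = 2952; ((A_3 A_4) A_5): 41×9 by 9×12 → 41×12, cost 41·9·12 = 4428; cumulative 7380; (A_2 ((A_3 A_4) A_5)): 22×41 by 41×12 → 22×12, cost 22·41·12 = 10824; cumulative 18204; (A_1 (A_2 ((A_3 A_4) A_5))): 41×22 by 22×12 → 41×12, cost 41·22·12 = 10824; cumulative 29028. Total 29028.
Difference: |21016 − 29028| = 8012.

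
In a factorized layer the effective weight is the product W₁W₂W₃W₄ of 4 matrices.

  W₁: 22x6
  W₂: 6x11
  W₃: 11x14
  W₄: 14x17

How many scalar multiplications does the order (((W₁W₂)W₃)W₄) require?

(W₁W₂): 22×6 by 6×11 → 22×11, cost 22·6·11 = 1452
((W₁W₂)W₃): 22×11 by 11×14 → 22×14, cost 22·11·14 = 3388; cumulative 4840
(((W₁W₂)W₃)W₄): 22×14 by 14×17 → 22×17, cost 22·14·17 = 5236; cumulative 10076
Total: 10076 scalar multiplications.

10076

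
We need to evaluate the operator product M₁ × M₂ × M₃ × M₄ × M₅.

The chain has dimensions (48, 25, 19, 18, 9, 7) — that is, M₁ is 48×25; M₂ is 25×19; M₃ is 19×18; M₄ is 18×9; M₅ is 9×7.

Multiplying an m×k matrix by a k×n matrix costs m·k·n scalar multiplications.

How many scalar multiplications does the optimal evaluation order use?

Adjacent pairs: M₁M₂ = 48·25·19 = 22800; M₂M₃ = 25·19·18 = 8550; M₃M₄ = 19·18·9 = 3078; M₄M₅ = 18·9·7 = 1134.
Length 3: M₁..M₃: k=1: 0+8550+48·25·18=30150; k=2: 22800+0+48·19·18=39216 → min 30150 | M₂..M₄: k=2: 0+3078+25·19·9=7353; k=3: 8550+0+25·18·9=12600 → min 7353 | M₃..M₅: k=3: 0+1134+19·18·7=3528; k=4: 3078+0+19·9·7=4275 → min 3528.
Length 4: M₁..M₄: k=1: 0+7353+48·25·9=18153; k=2: 22800+3078+48·19·9=34086; k=3: 30150+0+48·18·9=37926 → min 18153 | M₂..M₅: k=2: 0+3528+25·19·7=6853; k=3: 8550+1134+25·18·7=12834; k=4: 7353+0+25·9·7=8928 → min 6853.
Length 5: M₁..M₅: k=1: 0+6853+48·25·7=15253; k=2: 22800+3528+48·19·7=32712; k=3: 30150+1134+48·18·7=37332; k=4: 18153+0+48·9·7=21177 → min 15253.
Optimal order: (M₁ × (M₂ × (M₃ × (M₄ × M₅)))) with cost 15253.

15253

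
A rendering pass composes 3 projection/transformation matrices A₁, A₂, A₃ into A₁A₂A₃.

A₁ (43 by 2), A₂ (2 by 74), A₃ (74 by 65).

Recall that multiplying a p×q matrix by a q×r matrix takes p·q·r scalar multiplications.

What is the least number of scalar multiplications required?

15210

Order (A₁(A₂A₃)): (A₂A₃): 2×74 by 74×65 → 2×65, cost 2·74·65 = 9620; (A₁(A₂A₃)): 43×2 by 2×65 → 43×65, cost 43·2·65 = 5590; cumulative 15210. Total 15210.
Order ((A₁A₂)A₃): (A₁A₂): 43×2 by 2×74 → 43×74, cost 43·2·74 = 6364; ((A₁A₂)A₃): 43×74 by 74×65 → 43×65, cost 43·74·65 = 206830; cumulative 213194. Total 213194.
Minimum: 15210.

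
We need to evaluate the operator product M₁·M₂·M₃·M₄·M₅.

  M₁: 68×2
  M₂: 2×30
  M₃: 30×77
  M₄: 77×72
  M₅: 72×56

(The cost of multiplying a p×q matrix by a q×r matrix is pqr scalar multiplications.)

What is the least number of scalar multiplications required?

Adjacent pairs: M₁M₂ = 68·2·30 = 4080; M₂M₃ = 2·30·77 = 4620; M₃M₄ = 30·77·72 = 166320; M₄M₅ = 77·72·56 = 310464.
Length 3: M₁..M₃: k=1: 0+4620+68·2·77=15092; k=2: 4080+0+68·30·77=161160 → min 15092 | M₂..M₄: k=2: 0+166320+2·30·72=170640; k=3: 4620+0+2·77·72=15708 → min 15708 | M₃..M₅: k=3: 0+310464+30·77·56=439824; k=4: 166320+0+30·72·56=287280 → min 287280.
Length 4: M₁..M₄: k=1: 0+15708+68·2·72=25500; k=2: 4080+166320+68·30·72=317280; k=3: 15092+0+68·77·72=392084 → min 25500 | M₂..M₅: k=2: 0+287280+2·30·56=290640; k=3: 4620+310464+2·77·56=323708; k=4: 15708+0+2·72·56=23772 → min 23772.
Length 5: M₁..M₅: k=1: 0+23772+68·2·56=31388; k=2: 4080+287280+68·30·56=405600; k=3: 15092+310464+68·77·56=618772; k=4: 25500+0+68·72·56=299676 → min 31388.
Optimal order: (M₁·(((M₂·M₃)·M₄)·M₅)) with cost 31388.

31388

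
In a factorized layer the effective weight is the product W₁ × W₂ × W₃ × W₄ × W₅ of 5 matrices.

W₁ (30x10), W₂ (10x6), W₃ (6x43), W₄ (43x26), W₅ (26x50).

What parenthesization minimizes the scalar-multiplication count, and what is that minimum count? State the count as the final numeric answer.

Adjacent pairs: W₁W₂ = 30·10·6 = 1800; W₂W₃ = 10·6·43 = 2580; W₃W₄ = 6·43·26 = 6708; W₄W₅ = 43·26·50 = 55900.
Length 3: W₁..W₃: k=1: 0+2580+30·10·43=15480; k=2: 1800+0+30·6·43=9540 → min 9540 | W₂..W₄: k=2: 0+6708+10·6·26=8268; k=3: 2580+0+10·43·26=13760 → min 8268 | W₃..W₅: k=3: 0+55900+6·43·50=68800; k=4: 6708+0+6·26·50=14508 → min 14508.
Length 4: W₁..W₄: k=1: 0+8268+30·10·26=16068; k=2: 1800+6708+30·6·26=13188; k=3: 9540+0+30·43·26=43080 → min 13188 | W₂..W₅: k=2: 0+14508+10·6·50=17508; k=3: 2580+55900+10·43·50=79980; k=4: 8268+0+10·26·50=21268 → min 17508.
Length 5: W₁..W₅: k=1: 0+17508+30·10·50=32508; k=2: 1800+14508+30·6·50=25308; k=3: 9540+55900+30·43·50=129940; k=4: 13188+0+30·26·50=52188 → min 25308.
Optimal parenthesization: ((W₁ × W₂) × ((W₃ × W₄) × W₅)) with cost 25308.

25308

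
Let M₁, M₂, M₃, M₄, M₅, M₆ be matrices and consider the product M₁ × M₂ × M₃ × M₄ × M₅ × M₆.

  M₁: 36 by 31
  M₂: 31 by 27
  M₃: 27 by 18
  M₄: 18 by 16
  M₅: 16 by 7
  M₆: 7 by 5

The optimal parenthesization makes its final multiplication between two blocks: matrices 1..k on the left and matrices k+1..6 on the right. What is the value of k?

Adjacent pairs: M₁M₂ = 36·31·27 = 30132; M₂M₃ = 31·27·18 = 15066; M₃M₄ = 27·18·16 = 7776; M₄M₅ = 18·16·7 = 2016; M₅M₆ = 16·7·5 = 560.
Length 3: M₁..M₃: k=1: 0+15066+36·31·18=35154; k=2: 30132+0+36·27·18=47628 → min 35154 | M₂..M₄: k=2: 0+7776+31·27·16=21168; k=3: 15066+0+31·18·16=23994 → min 21168 | M₃..M₅: k=3: 0+2016+27·18·7=5418; k=4: 7776+0+27·16·7=10800 → min 5418 | M₄..M₆: k=4: 0+560+18·16·5=2000; k=5: 2016+0+18·7·5=2646 → min 2000.
Length 4: M₁..M₄: k=1: 0+21168+36·31·16=39024; k=2: 30132+7776+36·27·16=53460; k=3: 35154+0+36·18·16=45522 → min 39024 | M₂..M₅: k=2: 0+5418+31·27·7=11277; k=3: 15066+2016+31·18·7=20988; k=4: 21168+0+31·16·7=24640 → min 11277 | M₃..M₆: k=3: 0+2000+27·18·5=4430; k=4: 7776+560+27·16·5=10496; k=5: 5418+0+27·7·5=6363 → min 4430.
Length 5: M₁..M₅: k=1: 0+11277+36·31·7=19089; k=2: 30132+5418+36·27·7=42354; k=3: 35154+2016+36·18·7=41706; k=4: 39024+0+36·16·7=43056 → min 19089 | M₂..M₆: k=2: 0+4430+31·27·5=8615; k=3: 15066+2000+31·18·5=19856; k=4: 21168+560+31·16·5=24208; k=5: 11277+0+31·7·5=12362 → min 8615.
Top-level splits: k=1: (M₁..M₁)·(M₂..M₆) → 0+8615+36·31·5 = 14195; k=2: (M₁..M₂)·(M₃..M₆) → 30132+4430+36·27·5 = 39422; k=3: (M₁..M₃)·(M₄..M₆) → 35154+2000+36·18·5 = 40394; k=4: (M₁..M₄)·(M₅..M₆) → 39024+560+36·16·5 = 42464; k=5: (M₁..M₅)·(M₆..M₆) → 19089+0+36·7·5 = 20349.
Best split is after M₁, i.e. k = 1.

1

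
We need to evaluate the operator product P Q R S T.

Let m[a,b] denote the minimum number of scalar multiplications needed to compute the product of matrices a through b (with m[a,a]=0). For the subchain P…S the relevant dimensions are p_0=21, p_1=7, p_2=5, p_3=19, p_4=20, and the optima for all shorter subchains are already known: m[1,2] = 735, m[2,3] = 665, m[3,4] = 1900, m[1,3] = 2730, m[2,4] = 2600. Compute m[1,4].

m[1,4] = min over k∈[1,3] of m[1,k]+m[k+1,4]+p_{0}·p_k·p_{4}.
k=1: 0 + 2600 + 21·7·20 = 5540; k=2: 735 + 1900 + 21·5·20 = 4735; k=3: 2730 + 0 + 21·19·20 = 10710.
Minimum: 4735 at k=2.

4735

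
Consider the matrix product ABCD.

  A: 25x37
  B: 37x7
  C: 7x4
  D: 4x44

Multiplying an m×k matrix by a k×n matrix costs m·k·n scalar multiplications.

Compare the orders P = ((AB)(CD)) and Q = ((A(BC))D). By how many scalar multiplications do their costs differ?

Order P = ((AB)(CD)): (AB): 25×37 by 37×7 → 25×7, cost 25·37·7 = 6475; (CD): 7×4 by 4×44 → 7×44, cost 7·4·44 = 1232; ((AB)(CD)): 25×7 by 7×44 → 25×44, cost 25·7·44 = 7700; cumulative 15407. Total 15407.
Order Q = ((A(BC))D): (BC): 37×7 by 7×4 → 37×4, cost 37·7·4 = 1036; (A(BC)): 25×37 by 37×4 → 25×4, cost 25·37·4 = 3700; cumulative 4736; ((A(BC))D): 25×4 by 4×44 → 25×44, cost 25·4·44 = 4400; cumulative 9136. Total 9136.
Difference: |15407 − 9136| = 6271.

6271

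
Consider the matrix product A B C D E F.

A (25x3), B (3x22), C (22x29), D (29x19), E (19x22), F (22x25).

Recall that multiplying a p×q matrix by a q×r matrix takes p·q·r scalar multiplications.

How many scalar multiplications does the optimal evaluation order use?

8346

Adjacent pairs: AB = 25·3·22 = 1650; BC = 3·22·29 = 1914; CD = 22·29·19 = 12122; DE = 29·19·22 = 12122; EF = 19·22·25 = 10450.
Length 3: A..C: k=1: 0+1914+25·3·29=4089; k=2: 1650+0+25·22·29=17600 → min 4089 | B..D: k=2: 0+12122+3·22·19=13376; k=3: 1914+0+3·29·19=3567 → min 3567 | C..E: k=3: 0+12122+22·29·22=26158; k=4: 12122+0+22·19·22=21318 → min 21318 | D..F: k=4: 0+10450+29·19·25=24225; k=5: 12122+0+29·22·25=28072 → min 24225.
Length 4: A..D: k=1: 0+3567+25·3·19=4992; k=2: 1650+12122+25·22·19=24222; k=3: 4089+0+25·29·19=17864 → min 4992 | B..E: k=2: 0+21318+3·22·22=22770; k=3: 1914+12122+3·29·22=15950; k=4: 3567+0+3·19·22=4821 → min 4821 | C..F: k=3: 0+24225+22·29·25=40175; k=4: 12122+10450+22·19·25=33022; k=5: 21318+0+22·22·25=33418 → min 33022.
Length 5: A..E: k=1: 0+4821+25·3·22=6471; k=2: 1650+21318+25·22·22=35068; k=3: 4089+12122+25·29·22=32161; k=4: 4992+0+25·19·22=15442 → min 6471 | B..F: k=2: 0+33022+3·22·25=34672; k=3: 1914+24225+3·29·25=28314; k=4: 3567+10450+3·19·25=15442; k=5: 4821+0+3·22·25=6471 → min 6471.
Length 6: A..F: k=1: 0+6471+25·3·25=8346; k=2: 1650+33022+25·22·25=48422; k=3: 4089+24225+25·29·25=46439; k=4: 4992+10450+25·19·25=27317; k=5: 6471+0+25·22·25=20221 → min 8346.
Optimal order: (A ((((B C) D) E) F)) with cost 8346.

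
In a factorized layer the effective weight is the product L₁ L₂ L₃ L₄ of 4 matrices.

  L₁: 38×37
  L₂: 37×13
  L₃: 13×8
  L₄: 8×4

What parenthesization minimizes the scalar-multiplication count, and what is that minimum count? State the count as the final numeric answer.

Adjacent pairs: L₁L₂ = 38·37·13 = 18278; L₂L₃ = 37·13·8 = 3848; L₃L₄ = 13·8·4 = 416.
Length 3: L₁..L₃: k=1: 0+3848+38·37·8=15096; k=2: 18278+0+38·13·8=22230 → min 15096 | L₂..L₄: k=2: 0+416+37·13·4=2340; k=3: 3848+0+37·8·4=5032 → min 2340.
Length 4: L₁..L₄: k=1: 0+2340+38·37·4=7964; k=2: 18278+416+38·13·4=20670; k=3: 15096+0+38·8·4=16312 → min 7964.
Optimal parenthesization: (L₁ (L₂ (L₃ L₄))) with cost 7964.

7964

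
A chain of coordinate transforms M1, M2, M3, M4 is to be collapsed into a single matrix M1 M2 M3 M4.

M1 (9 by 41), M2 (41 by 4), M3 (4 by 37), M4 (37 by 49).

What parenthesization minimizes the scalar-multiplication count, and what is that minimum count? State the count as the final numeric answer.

10492

Adjacent pairs: M1M2 = 9·41·4 = 1476; M2M3 = 41·4·37 = 6068; M3M4 = 4·37·49 = 7252.
Length 3: M1..M3: k=1: 0+6068+9·41·37=19721; k=2: 1476+0+9·4·37=2808 → min 2808 | M2..M4: k=2: 0+7252+41·4·49=15288; k=3: 6068+0+41·37·49=80401 → min 15288.
Length 4: M1..M4: k=1: 0+15288+9·41·49=33369; k=2: 1476+7252+9·4·49=10492; k=3: 2808+0+9·37·49=19125 → min 10492.
Optimal parenthesization: ((M1 M2) (M3 M4)) with cost 10492.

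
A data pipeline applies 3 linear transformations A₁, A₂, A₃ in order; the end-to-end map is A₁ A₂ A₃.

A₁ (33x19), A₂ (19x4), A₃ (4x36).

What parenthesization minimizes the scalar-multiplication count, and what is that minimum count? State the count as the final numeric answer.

7260

(A₁ (A₂ A₃)): cost 25308.
((A₁ A₂) A₃): cost 7260.
Optimal: ((A₁ A₂) A₃) with cost 7260.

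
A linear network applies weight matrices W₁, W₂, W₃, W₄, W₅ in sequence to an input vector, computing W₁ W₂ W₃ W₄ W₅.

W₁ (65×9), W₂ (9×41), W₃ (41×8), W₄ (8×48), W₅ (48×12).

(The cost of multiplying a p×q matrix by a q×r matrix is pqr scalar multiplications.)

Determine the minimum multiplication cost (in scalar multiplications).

15444

Adjacent pairs: W₁W₂ = 65·9·41 = 23985; W₂W₃ = 9·41·8 = 2952; W₃W₄ = 41·8·48 = 15744; W₄W₅ = 8·48·12 = 4608.
Length 3: W₁..W₃: k=1: 0+2952+65·9·8=7632; k=2: 23985+0+65·41·8=45305 → min 7632 | W₂..W₄: k=2: 0+15744+9·41·48=33456; k=3: 2952+0+9·8·48=6408 → min 6408 | W₃..W₅: k=3: 0+4608+41·8·12=8544; k=4: 15744+0+41·48·12=39360 → min 8544.
Length 4: W₁..W₄: k=1: 0+6408+65·9·48=34488; k=2: 23985+15744+65·41·48=167649; k=3: 7632+0+65·8·48=32592 → min 32592 | W₂..W₅: k=2: 0+8544+9·41·12=12972; k=3: 2952+4608+9·8·12=8424; k=4: 6408+0+9·48·12=11592 → min 8424.
Length 5: W₁..W₅: k=1: 0+8424+65·9·12=15444; k=2: 23985+8544+65·41·12=64509; k=3: 7632+4608+65·8·12=18480; k=4: 32592+0+65·48·12=70032 → min 15444.
Optimal order: (W₁ ((W₂ W₃) (W₄ W₅))) with cost 15444.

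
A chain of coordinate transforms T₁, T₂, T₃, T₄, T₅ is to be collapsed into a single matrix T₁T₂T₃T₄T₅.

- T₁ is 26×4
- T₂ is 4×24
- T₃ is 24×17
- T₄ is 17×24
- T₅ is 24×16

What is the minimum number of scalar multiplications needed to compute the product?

Adjacent pairs: T₁T₂ = 26·4·24 = 2496; T₂T₃ = 4·24·17 = 1632; T₃T₄ = 24·17·24 = 9792; T₄T₅ = 17·24·16 = 6528.
Length 3: T₁..T₃: k=1: 0+1632+26·4·17=3400; k=2: 2496+0+26·24·17=13104 → min 3400 | T₂..T₄: k=2: 0+9792+4·24·24=12096; k=3: 1632+0+4·17·24=3264 → min 3264 | T₃..T₅: k=3: 0+6528+24·17·16=13056; k=4: 9792+0+24·24·16=19008 → min 13056.
Length 4: T₁..T₄: k=1: 0+3264+26·4·24=5760; k=2: 2496+9792+26·24·24=27264; k=3: 3400+0+26·17·24=14008 → min 5760 | T₂..T₅: k=2: 0+13056+4·24·16=14592; k=3: 1632+6528+4·17·16=9248; k=4: 3264+0+4·24·16=4800 → min 4800.
Length 5: T₁..T₅: k=1: 0+4800+26·4·16=6464; k=2: 2496+13056+26·24·16=25536; k=3: 3400+6528+26·17·16=17000; k=4: 5760+0+26·24·16=15744 → min 6464.
Optimal order: (T₁(((T₂T₃)T₄)T₅)) with cost 6464.

6464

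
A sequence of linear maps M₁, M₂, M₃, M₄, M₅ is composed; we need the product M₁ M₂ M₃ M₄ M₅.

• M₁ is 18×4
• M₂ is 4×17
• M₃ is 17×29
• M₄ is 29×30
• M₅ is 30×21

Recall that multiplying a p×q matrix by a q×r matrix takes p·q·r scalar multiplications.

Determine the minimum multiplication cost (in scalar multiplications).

9484

Adjacent pairs: M₁M₂ = 18·4·17 = 1224; M₂M₃ = 4·17·29 = 1972; M₃M₄ = 17·29·30 = 14790; M₄M₅ = 29·30·21 = 18270.
Length 3: M₁..M₃: k=1: 0+1972+18·4·29=4060; k=2: 1224+0+18·17·29=10098 → min 4060 | M₂..M₄: k=2: 0+14790+4·17·30=16830; k=3: 1972+0+4·29·30=5452 → min 5452 | M₃..M₅: k=3: 0+18270+17·29·21=28623; k=4: 14790+0+17·30·21=25500 → min 25500.
Length 4: M₁..M₄: k=1: 0+5452+18·4·30=7612; k=2: 1224+14790+18·17·30=25194; k=3: 4060+0+18·29·30=19720 → min 7612 | M₂..M₅: k=2: 0+25500+4·17·21=26928; k=3: 1972+18270+4·29·21=22678; k=4: 5452+0+4·30·21=7972 → min 7972.
Length 5: M₁..M₅: k=1: 0+7972+18·4·21=9484; k=2: 1224+25500+18·17·21=33150; k=3: 4060+18270+18·29·21=33292; k=4: 7612+0+18·30·21=18952 → min 9484.
Optimal order: (M₁ (((M₂ M₃) M₄) M₅)) with cost 9484.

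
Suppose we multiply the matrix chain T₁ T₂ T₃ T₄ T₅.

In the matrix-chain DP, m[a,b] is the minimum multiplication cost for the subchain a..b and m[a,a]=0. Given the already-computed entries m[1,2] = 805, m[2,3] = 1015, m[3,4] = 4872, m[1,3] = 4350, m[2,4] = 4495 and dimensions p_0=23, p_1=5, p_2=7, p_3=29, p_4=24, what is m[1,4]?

7255

m[1,4] = min over k∈[1,3] of m[1,k]+m[k+1,4]+p_{0}·p_k·p_{4}.
k=1: 0 + 4495 + 23·5·24 = 7255; k=2: 805 + 4872 + 23·7·24 = 9541; k=3: 4350 + 0 + 23·29·24 = 20358.
Minimum: 7255 at k=1.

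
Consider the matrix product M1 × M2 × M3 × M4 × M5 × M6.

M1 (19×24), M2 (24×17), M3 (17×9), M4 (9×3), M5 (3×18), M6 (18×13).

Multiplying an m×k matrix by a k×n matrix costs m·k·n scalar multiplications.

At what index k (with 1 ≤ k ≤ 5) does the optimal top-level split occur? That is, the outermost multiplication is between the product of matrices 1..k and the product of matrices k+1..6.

Adjacent pairs: M1M2 = 19·24·17 = 7752; M2M3 = 24·17·9 = 3672; M3M4 = 17·9·3 = 459; M4M5 = 9·3·18 = 486; M5M6 = 3·18·13 = 702.
Length 3: M1..M3: k=1: 0+3672+19·24·9=7776; k=2: 7752+0+19·17·9=10659 → min 7776 | M2..M4: k=2: 0+459+24·17·3=1683; k=3: 3672+0+24·9·3=4320 → min 1683 | M3..M5: k=3: 0+486+17·9·18=3240; k=4: 459+0+17·3·18=1377 → min 1377 | M4..M6: k=4: 0+702+9·3·13=1053; k=5: 486+0+9·18·13=2592 → min 1053.
Length 4: M1..M4: k=1: 0+1683+19·24·3=3051; k=2: 7752+459+19·17·3=9180; k=3: 7776+0+19·9·3=8289 → min 3051 | M2..M5: k=2: 0+1377+24·17·18=8721; k=3: 3672+486+24·9·18=8046; k=4: 1683+0+24·3·18=2979 → min 2979 | M3..M6: k=3: 0+1053+17·9·13=3042; k=4: 459+702+17·3·13=1824; k=5: 1377+0+17·18·13=5355 → min 1824.
Length 5: M1..M5: k=1: 0+2979+19·24·18=11187; k=2: 7752+1377+19·17·18=14943; k=3: 7776+486+19·9·18=11340; k=4: 3051+0+19·3·18=4077 → min 4077 | M2..M6: k=2: 0+1824+24·17·13=7128; k=3: 3672+1053+24·9·13=7533; k=4: 1683+702+24·3·13=3321; k=5: 2979+0+24·18·13=8595 → min 3321.
Top-level splits: k=1: (M1..M1)·(M2..M6) → 0+3321+19·24·13 = 9249; k=2: (M1..M2)·(M3..M6) → 7752+1824+19·17·13 = 13775; k=3: (M1..M3)·(M4..M6) → 7776+1053+19·9·13 = 11052; k=4: (M1..M4)·(M5..M6) → 3051+702+19·3·13 = 4494; k=5: (M1..M5)·(M6..M6) → 4077+0+19·18·13 = 8523.
Best split is after M4, i.e. k = 4.

4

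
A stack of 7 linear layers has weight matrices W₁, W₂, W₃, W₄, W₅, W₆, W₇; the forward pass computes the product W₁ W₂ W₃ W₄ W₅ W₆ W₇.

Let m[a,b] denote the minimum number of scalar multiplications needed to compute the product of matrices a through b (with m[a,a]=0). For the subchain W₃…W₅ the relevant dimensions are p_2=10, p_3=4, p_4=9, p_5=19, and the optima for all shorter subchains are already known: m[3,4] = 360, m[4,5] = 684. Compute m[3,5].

1444

m[3,5] = min over k∈[3,4] of m[3,k]+m[k+1,5]+p_{2}·p_k·p_{5}.
k=3: 0 + 684 + 10·4·19 = 1444; k=4: 360 + 0 + 10·9·19 = 2070.
Minimum: 1444 at k=3.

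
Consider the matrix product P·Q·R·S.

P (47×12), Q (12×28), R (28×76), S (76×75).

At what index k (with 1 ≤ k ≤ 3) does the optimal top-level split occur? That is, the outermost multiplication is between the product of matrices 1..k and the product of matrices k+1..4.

Adjacent pairs: PQ = 47·12·28 = 15792; QR = 12·28·76 = 25536; RS = 28·76·75 = 159600.
Length 3: P..R: k=1: 0+25536+47·12·76=68400; k=2: 15792+0+47·28·76=115808 → min 68400 | Q..S: k=2: 0+159600+12·28·75=184800; k=3: 25536+0+12·76·75=93936 → min 93936.
Top-level splits: k=1: (P..P)·(Q..S) → 0+93936+47·12·75 = 136236; k=2: (P..Q)·(R..S) → 15792+159600+47·28·75 = 274092; k=3: (P..R)·(S..S) → 68400+0+47·76·75 = 336300.
Best split is after P, i.e. k = 1.

1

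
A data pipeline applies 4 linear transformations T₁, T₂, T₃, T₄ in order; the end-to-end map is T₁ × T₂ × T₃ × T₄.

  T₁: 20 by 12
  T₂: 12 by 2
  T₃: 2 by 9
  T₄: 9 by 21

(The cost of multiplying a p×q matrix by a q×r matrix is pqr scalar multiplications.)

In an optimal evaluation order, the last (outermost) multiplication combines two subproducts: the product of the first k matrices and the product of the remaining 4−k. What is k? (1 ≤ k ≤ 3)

Adjacent pairs: T₁T₂ = 20·12·2 = 480; T₂T₃ = 12·2·9 = 216; T₃T₄ = 2·9·21 = 378.
Length 3: T₁..T₃: k=1: 0+216+20·12·9=2376; k=2: 480+0+20·2·9=840 → min 840 | T₂..T₄: k=2: 0+378+12·2·21=882; k=3: 216+0+12·9·21=2484 → min 882.
Top-level splits: k=1: (T₁..T₁)·(T₂..T₄) → 0+882+20·12·21 = 5922; k=2: (T₁..T₂)·(T₃..T₄) → 480+378+20·2·21 = 1698; k=3: (T₁..T₃)·(T₄..T₄) → 840+0+20·9·21 = 4620.
Best split is after T₂, i.e. k = 2.

2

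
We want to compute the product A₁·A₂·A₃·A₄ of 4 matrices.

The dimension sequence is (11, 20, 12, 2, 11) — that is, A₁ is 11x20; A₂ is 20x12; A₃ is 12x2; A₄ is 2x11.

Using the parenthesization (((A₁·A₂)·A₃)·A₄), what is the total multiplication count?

3146

(A₁·A₂): 11×20 by 20×12 → 11×12, cost 11·20·12 = 2640
((A₁·A₂)·A₃): 11×12 by 12×2 → 11×2, cost 11·12·2 = 264; cumulative 2904
(((A₁·A₂)·A₃)·A₄): 11×2 by 2×11 → 11×11, cost 11·2·11 = 242; cumulative 3146
Total: 3146 scalar multiplications.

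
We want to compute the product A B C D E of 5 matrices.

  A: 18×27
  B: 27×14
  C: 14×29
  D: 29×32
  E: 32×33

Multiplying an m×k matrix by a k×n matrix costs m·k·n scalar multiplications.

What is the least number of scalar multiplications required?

Adjacent pairs: AB = 18·27·14 = 6804; BC = 27·14·29 = 10962; CD = 14·29·32 = 12992; DE = 29·32·33 = 30624.
Length 3: A..C: k=1: 0+10962+18·27·29=25056; k=2: 6804+0+18·14·29=14112 → min 14112 | B..D: k=2: 0+12992+27·14·32=25088; k=3: 10962+0+27·29·32=36018 → min 25088 | C..E: k=3: 0+30624+14·29·33=44022; k=4: 12992+0+14·32·33=27776 → min 27776.
Length 4: A..D: k=1: 0+25088+18·27·32=40640; k=2: 6804+12992+18·14·32=27860; k=3: 14112+0+18·29·32=30816 → min 27860 | B..E: k=2: 0+27776+27·14·33=40250; k=3: 10962+30624+27·29·33=67425; k=4: 25088+0+27·32·33=53600 → min 40250.
Length 5: A..E: k=1: 0+40250+18·27·33=56288; k=2: 6804+27776+18·14·33=42896; k=3: 14112+30624+18·29·33=61962; k=4: 27860+0+18·32·33=46868 → min 42896.
Optimal order: ((A B) ((C D) E)) with cost 42896.

42896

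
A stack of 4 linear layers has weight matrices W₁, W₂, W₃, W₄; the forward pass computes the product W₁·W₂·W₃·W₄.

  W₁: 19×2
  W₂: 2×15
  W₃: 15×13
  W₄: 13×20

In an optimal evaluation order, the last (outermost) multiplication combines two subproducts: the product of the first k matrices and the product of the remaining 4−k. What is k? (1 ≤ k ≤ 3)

Adjacent pairs: W₁W₂ = 19·2·15 = 570; W₂W₃ = 2·15·13 = 390; W₃W₄ = 15·13·20 = 3900.
Length 3: W₁..W₃: k=1: 0+390+19·2·13=884; k=2: 570+0+19·15·13=4275 → min 884 | W₂..W₄: k=2: 0+3900+2·15·20=4500; k=3: 390+0+2·13·20=910 → min 910.
Top-level splits: k=1: (W₁..W₁)·(W₂..W₄) → 0+910+19·2·20 = 1670; k=2: (W₁..W₂)·(W₃..W₄) → 570+3900+19·15·20 = 10170; k=3: (W₁..W₃)·(W₄..W₄) → 884+0+19·13·20 = 5824.
Best split is after W₁, i.e. k = 1.

1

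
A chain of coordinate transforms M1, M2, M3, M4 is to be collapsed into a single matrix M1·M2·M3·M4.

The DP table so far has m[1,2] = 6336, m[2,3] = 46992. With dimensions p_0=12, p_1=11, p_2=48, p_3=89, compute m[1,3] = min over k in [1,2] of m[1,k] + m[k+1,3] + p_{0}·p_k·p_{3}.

m[1,3] = min over k∈[1,2] of m[1,k]+m[k+1,3]+p_{0}·p_k·p_{3}.
k=1: 0 + 46992 + 12·11·89 = 58740; k=2: 6336 + 0 + 12·48·89 = 57600.
Minimum: 57600 at k=2.

57600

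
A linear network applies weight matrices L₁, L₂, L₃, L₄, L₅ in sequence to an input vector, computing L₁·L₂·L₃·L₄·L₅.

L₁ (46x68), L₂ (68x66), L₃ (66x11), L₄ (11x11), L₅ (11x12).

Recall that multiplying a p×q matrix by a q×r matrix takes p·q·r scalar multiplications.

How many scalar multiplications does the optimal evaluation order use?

91300

Adjacent pairs: L₁L₂ = 46·68·66 = 206448; L₂L₃ = 68·66·11 = 49368; L₃L₄ = 66·11·11 = 7986; L₄L₅ = 11·11·12 = 1452.
Length 3: L₁..L₃: k=1: 0+49368+46·68·11=83776; k=2: 206448+0+46·66·11=239844 → min 83776 | L₂..L₄: k=2: 0+7986+68·66·11=57354; k=3: 49368+0+68·11·11=57596 → min 57354 | L₃..L₅: k=3: 0+1452+66·11·12=10164; k=4: 7986+0+66·11·12=16698 → min 10164.
Length 4: L₁..L₄: k=1: 0+57354+46·68·11=91762; k=2: 206448+7986+46·66·11=247830; k=3: 83776+0+46·11·11=89342 → min 89342 | L₂..L₅: k=2: 0+10164+68·66·12=64020; k=3: 49368+1452+68·11·12=59796; k=4: 57354+0+68·11·12=66330 → min 59796.
Length 5: L₁..L₅: k=1: 0+59796+46·68·12=97332; k=2: 206448+10164+46·66·12=253044; k=3: 83776+1452+46·11·12=91300; k=4: 89342+0+46·11·12=95414 → min 91300.
Optimal order: ((L₁·(L₂·L₃))·(L₄·L₅)) with cost 91300.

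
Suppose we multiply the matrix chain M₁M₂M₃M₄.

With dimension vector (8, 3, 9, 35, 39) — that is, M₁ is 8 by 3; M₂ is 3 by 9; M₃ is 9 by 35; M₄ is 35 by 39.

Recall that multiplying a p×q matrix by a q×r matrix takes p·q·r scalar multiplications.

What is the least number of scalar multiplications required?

Adjacent pairs: M₁M₂ = 8·3·9 = 216; M₂M₃ = 3·9·35 = 945; M₃M₄ = 9·35·39 = 12285.
Length 3: M₁..M₃: k=1: 0+945+8·3·35=1785; k=2: 216+0+8·9·35=2736 → min 1785 | M₂..M₄: k=2: 0+12285+3·9·39=13338; k=3: 945+0+3·35·39=5040 → min 5040.
Length 4: M₁..M₄: k=1: 0+5040+8·3·39=5976; k=2: 216+12285+8·9·39=15309; k=3: 1785+0+8·35·39=12705 → min 5976.
Optimal order: (M₁((M₂M₃)M₄)) with cost 5976.

5976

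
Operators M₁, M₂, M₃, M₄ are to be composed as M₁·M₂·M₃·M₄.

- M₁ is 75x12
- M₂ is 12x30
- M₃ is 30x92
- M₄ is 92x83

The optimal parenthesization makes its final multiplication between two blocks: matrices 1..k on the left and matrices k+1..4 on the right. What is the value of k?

Adjacent pairs: M₁M₂ = 75·12·30 = 27000; M₂M₃ = 12·30·92 = 33120; M₃M₄ = 30·92·83 = 229080.
Length 3: M₁..M₃: k=1: 0+33120+75·12·92=115920; k=2: 27000+0+75·30·92=234000 → min 115920 | M₂..M₄: k=2: 0+229080+12·30·83=258960; k=3: 33120+0+12·92·83=124752 → min 124752.
Top-level splits: k=1: (M₁..M₁)·(M₂..M₄) → 0+124752+75·12·83 = 199452; k=2: (M₁..M₂)·(M₃..M₄) → 27000+229080+75·30·83 = 442830; k=3: (M₁..M₃)·(M₄..M₄) → 115920+0+75·92·83 = 688620.
Best split is after M₁, i.e. k = 1.

1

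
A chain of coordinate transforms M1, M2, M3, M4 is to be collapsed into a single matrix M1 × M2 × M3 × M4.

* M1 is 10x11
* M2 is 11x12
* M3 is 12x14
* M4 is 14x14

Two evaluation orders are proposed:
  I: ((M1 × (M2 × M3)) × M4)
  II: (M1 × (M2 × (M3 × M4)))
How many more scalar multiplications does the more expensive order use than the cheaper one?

392

Order I = ((M1 × (M2 × M3)) × M4): (M2 × M3): 11×12 by 12×14 → 11×14, cost 11·12·14 = 1848; (M1 × (M2 × M3)): 10×11 by 11×14 → 10×14, cost 10·11·14 = 1540; cumulative 3388; ((M1 × (M2 × M3)) × M4): 10×14 by 14×14 → 10×14, cost 10·14·14 = 1960; cumulative 5348. Total 5348.
Order II = (M1 × (M2 × (M3 × M4))): (M3 × M4): 12×14 by 14×14 → 12×14, cost 12·14·14 = 2352; (M2 × (M3 × M4)): 11×12 by 12×14 → 11×14, cost 11·12·14 = 1848; cumulative 4200; (M1 × (M2 × (M3 × M4))): 10×11 by 11×14 → 10×14, cost 10·11·14 = 1540; cumulative 5740. Total 5740.
Difference: |5348 − 5740| = 392.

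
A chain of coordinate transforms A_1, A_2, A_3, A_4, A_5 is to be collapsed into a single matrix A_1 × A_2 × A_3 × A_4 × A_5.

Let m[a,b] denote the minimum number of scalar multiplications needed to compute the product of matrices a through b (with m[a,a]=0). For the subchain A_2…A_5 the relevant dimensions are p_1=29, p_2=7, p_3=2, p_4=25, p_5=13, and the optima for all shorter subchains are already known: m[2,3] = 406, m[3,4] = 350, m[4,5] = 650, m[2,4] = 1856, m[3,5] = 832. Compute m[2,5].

m[2,5] = min over k∈[2,4] of m[2,k]+m[k+1,5]+p_{1}·p_k·p_{5}.
k=2: 0 + 832 + 29·7·13 = 3471; k=3: 406 + 650 + 29·2·13 = 1810; k=4: 1856 + 0 + 29·25·13 = 11281.
Minimum: 1810 at k=3.

1810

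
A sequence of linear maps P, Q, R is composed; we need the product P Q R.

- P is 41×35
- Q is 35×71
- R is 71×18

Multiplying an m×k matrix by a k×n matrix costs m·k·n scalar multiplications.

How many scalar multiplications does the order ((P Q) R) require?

154283

(P Q): 41×35 by 35×71 → 41×71, cost 41·35·71 = 101885
((P Q) R): 41×71 by 71×18 → 41×18, cost 41·71·18 = 52398; cumulative 154283
Total: 154283 scalar multiplications.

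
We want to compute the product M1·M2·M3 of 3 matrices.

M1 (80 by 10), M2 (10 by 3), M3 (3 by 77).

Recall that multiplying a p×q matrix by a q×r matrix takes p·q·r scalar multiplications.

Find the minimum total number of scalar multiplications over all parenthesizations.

Order (M1·(M2·M3)): (M2·M3): 10×3 by 3×77 → 10×77, cost 10·3·77 = 2310; (M1·(M2·M3)): 80×10 by 10×77 → 80×77, cost 80·10·77 = 61600; cumulative 63910. Total 63910.
Order ((M1·M2)·M3): (M1·M2): 80×10 by 10×3 → 80×3, cost 80·10·3 = 2400; ((M1·M2)·M3): 80×3 by 3×77 → 80×77, cost 80·3·77 = 18480; cumulative 20880. Total 20880.
Minimum: 20880.

20880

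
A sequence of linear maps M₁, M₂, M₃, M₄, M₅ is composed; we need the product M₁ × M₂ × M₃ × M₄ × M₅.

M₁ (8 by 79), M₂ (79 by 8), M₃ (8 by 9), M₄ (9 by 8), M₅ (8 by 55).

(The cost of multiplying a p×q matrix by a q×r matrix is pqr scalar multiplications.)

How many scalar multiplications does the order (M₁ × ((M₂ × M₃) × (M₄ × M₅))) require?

(M₂ × M₃): 79×8 by 8×9 → 79×9, cost 79·8·9 = 5688
(M₄ × M₅): 9×8 by 8×55 → 9×55, cost 9·8·55 = 3960
((M₂ × M₃) × (M₄ × M₅)): 79×9 by 9×55 → 79×55, cost 79·9·55 = 39105; cumulative 48753
(M₁ × ((M₂ × M₃) × (M₄ × M₅))): 8×79 by 79×55 → 8×55, cost 8·79·55 = 34760; cumulative 83513
Total: 83513 scalar multiplications.

83513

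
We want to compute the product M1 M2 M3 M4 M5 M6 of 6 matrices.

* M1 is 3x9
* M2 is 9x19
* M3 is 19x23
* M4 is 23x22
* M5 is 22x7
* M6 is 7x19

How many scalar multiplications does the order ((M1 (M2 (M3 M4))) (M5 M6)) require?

(M3 M4): 19×23 by 23×22 → 19×22, cost 19·23·22 = 9614
(M2 (M3 M4)): 9×19 by 19×22 → 9×22, cost 9·19·22 = 3762; cumulative 13376
(M1 (M2 (M3 M4))): 3×9 by 9×22 → 3×22, cost 3·9·22 = 594; cumulative 13970
(M5 M6): 22×7 by 7×19 → 22×19, cost 22·7·19 = 2926
((M1 (M2 (M3 M4))) (M5 M6)): 3×22 by 22×19 → 3×19, cost 3·22·19 = 1254; cumulative 18150
Total: 18150 scalar multiplications.

18150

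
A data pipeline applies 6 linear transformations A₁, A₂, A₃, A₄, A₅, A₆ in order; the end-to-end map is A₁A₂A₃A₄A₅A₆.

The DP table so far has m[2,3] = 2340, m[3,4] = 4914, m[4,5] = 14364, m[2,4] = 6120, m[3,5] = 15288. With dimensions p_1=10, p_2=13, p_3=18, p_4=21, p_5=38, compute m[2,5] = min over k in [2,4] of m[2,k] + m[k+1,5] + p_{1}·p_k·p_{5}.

m[2,5] = min over k∈[2,4] of m[2,k]+m[k+1,5]+p_{1}·p_k·p_{5}.
k=2: 0 + 15288 + 10·13·38 = 20228; k=3: 2340 + 14364 + 10·18·38 = 23544; k=4: 6120 + 0 + 10·21·38 = 14100.
Minimum: 14100 at k=4.

14100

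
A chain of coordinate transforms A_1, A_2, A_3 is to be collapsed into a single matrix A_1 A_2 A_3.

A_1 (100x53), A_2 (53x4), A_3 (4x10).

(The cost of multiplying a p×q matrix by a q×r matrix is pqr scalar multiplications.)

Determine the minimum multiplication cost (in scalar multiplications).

Order (A_1 (A_2 A_3)): (A_2 A_3): 53×4 by 4×10 → 53×10, cost 53·4·10 = 2120; (A_1 (A_2 A_3)): 100×53 by 53×10 → 100×10, cost 100·53·10 = 53000; cumulative 55120. Total 55120.
Order ((A_1 A_2) A_3): (A_1 A_2): 100×53 by 53×4 → 100×4, cost 100·53·4 = 21200; ((A_1 A_2) A_3): 100×4 by 4×10 → 100×10, cost 100·4·10 = 4000; cumulative 25200. Total 25200.
Minimum: 25200.

25200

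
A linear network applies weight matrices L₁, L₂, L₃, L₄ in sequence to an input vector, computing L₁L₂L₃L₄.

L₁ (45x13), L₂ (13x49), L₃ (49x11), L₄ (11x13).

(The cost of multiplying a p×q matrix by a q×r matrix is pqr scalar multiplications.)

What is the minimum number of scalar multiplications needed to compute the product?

16471

Adjacent pairs: L₁L₂ = 45·13·49 = 28665; L₂L₃ = 13·49·11 = 7007; L₃L₄ = 49·11·13 = 7007.
Length 3: L₁..L₃: k=1: 0+7007+45·13·11=13442; k=2: 28665+0+45·49·11=52920 → min 13442 | L₂..L₄: k=2: 0+7007+13·49·13=15288; k=3: 7007+0+13·11·13=8866 → min 8866.
Length 4: L₁..L₄: k=1: 0+8866+45·13·13=16471; k=2: 28665+7007+45·49·13=64337; k=3: 13442+0+45·11·13=19877 → min 16471.
Optimal order: (L₁((L₂L₃)L₄)) with cost 16471.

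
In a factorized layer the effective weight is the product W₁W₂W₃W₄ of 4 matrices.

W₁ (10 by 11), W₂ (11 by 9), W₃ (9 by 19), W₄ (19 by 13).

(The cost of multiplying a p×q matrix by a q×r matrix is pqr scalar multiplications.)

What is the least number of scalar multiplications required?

Adjacent pairs: W₁W₂ = 10·11·9 = 990; W₂W₃ = 11·9·19 = 1881; W₃W₄ = 9·19·13 = 2223.
Length 3: W₁..W₃: k=1: 0+1881+10·11·19=3971; k=2: 990+0+10·9·19=2700 → min 2700 | W₂..W₄: k=2: 0+2223+11·9·13=3510; k=3: 1881+0+11·19·13=4598 → min 3510.
Length 4: W₁..W₄: k=1: 0+3510+10·11·13=4940; k=2: 990+2223+10·9·13=4383; k=3: 2700+0+10·19·13=5170 → min 4383.
Optimal order: ((W₁W₂)(W₃W₄)) with cost 4383.

4383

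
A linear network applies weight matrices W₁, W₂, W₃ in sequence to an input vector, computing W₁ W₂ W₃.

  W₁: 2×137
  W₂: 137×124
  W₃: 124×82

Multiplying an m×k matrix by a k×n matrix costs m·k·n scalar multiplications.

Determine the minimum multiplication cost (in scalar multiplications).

54312

Order (W₁ (W₂ W₃)): (W₂ W₃): 137×124 by 124×82 → 137×82, cost 137·124·82 = 1393016; (W₁ (W₂ W₃)): 2×137 by 137×82 → 2×82, cost 2·137·82 = 22468; cumulative 1415484. Total 1415484.
Order ((W₁ W₂) W₃): (W₁ W₂): 2×137 by 137×124 → 2×124, cost 2·137·124 = 33976; ((W₁ W₂) W₃): 2×124 by 124×82 → 2×82, cost 2·124·82 = 20336; cumulative 54312. Total 54312.
Minimum: 54312.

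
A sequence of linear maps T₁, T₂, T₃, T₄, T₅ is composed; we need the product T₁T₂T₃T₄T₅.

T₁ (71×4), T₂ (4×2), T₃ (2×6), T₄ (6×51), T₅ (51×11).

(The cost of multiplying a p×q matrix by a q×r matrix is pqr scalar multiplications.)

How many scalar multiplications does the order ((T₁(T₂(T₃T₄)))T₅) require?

(T₃T₄): 2×6 by 6×51 → 2×51, cost 2·6·51 = 612
(T₂(T₃T₄)): 4×2 by 2×51 → 4×51, cost 4·2·51 = 408; cumulative 1020
(T₁(T₂(T₃T₄))): 71×4 by 4×51 → 71×51, cost 71·4·51 = 14484; cumulative 15504
((T₁(T₂(T₃T₄)))T₅): 71×51 by 51×11 → 71×11, cost 71·51·11 = 39831; cumulative 55335
Total: 55335 scalar multiplications.

55335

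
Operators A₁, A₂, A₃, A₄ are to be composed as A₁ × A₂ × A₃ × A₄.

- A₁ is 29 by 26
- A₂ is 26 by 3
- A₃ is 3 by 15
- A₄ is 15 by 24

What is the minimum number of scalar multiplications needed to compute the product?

Adjacent pairs: A₁A₂ = 29·26·3 = 2262; A₂A₃ = 26·3·15 = 1170; A₃A₄ = 3·15·24 = 1080.
Length 3: A₁..A₃: k=1: 0+1170+29·26·15=12480; k=2: 2262+0+29·3·15=3567 → min 3567 | A₂..A₄: k=2: 0+1080+26·3·24=2952; k=3: 1170+0+26·15·24=10530 → min 2952.
Length 4: A₁..A₄: k=1: 0+2952+29·26·24=21048; k=2: 2262+1080+29·3·24=5430; k=3: 3567+0+29·15·24=14007 → min 5430.
Optimal order: ((A₁ × A₂) × (A₃ × A₄)) with cost 5430.

5430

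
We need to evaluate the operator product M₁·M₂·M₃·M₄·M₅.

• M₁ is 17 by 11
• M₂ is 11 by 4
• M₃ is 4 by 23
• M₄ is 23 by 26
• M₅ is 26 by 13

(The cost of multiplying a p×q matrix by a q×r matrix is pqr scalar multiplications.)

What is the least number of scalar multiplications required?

5376

Adjacent pairs: M₁M₂ = 17·11·4 = 748; M₂M₃ = 11·4·23 = 1012; M₃M₄ = 4·23·26 = 2392; M₄M₅ = 23·26·13 = 7774.
Length 3: M₁..M₃: k=1: 0+1012+17·11·23=5313; k=2: 748+0+17·4·23=2312 → min 2312 | M₂..M₄: k=2: 0+2392+11·4·26=3536; k=3: 1012+0+11·23·26=7590 → min 3536 | M₃..M₅: k=3: 0+7774+4·23·13=8970; k=4: 2392+0+4·26·13=3744 → min 3744.
Length 4: M₁..M₄: k=1: 0+3536+17·11·26=8398; k=2: 748+2392+17·4·26=4908; k=3: 2312+0+17·23·26=12478 → min 4908 | M₂..M₅: k=2: 0+3744+11·4·13=4316; k=3: 1012+7774+11·23·13=12075; k=4: 3536+0+11·26·13=7254 → min 4316.
Length 5: M₁..M₅: k=1: 0+4316+17·11·13=6747; k=2: 748+3744+17·4·13=5376; k=3: 2312+7774+17·23·13=15169; k=4: 4908+0+17·26·13=10654 → min 5376.
Optimal order: ((M₁·M₂)·((M₃·M₄)·M₅)) with cost 5376.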